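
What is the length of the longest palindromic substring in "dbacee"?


Input: "dbacee"
Checking substrings for palindromes:
  [4:6] "ee" (len 2) => palindrome
Longest palindromic substring: "ee" with length 2

2


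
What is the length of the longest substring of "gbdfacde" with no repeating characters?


Input: "gbdfacde"
Sliding window (track last position of each char):
  Position 0 ('g'): window [0,0] length 1 -- new best
  Position 1 ('b'): window [0,1] length 2 -- new best
  Position 2 ('d'): window [0,2] length 3 -- new best
  Position 3 ('f'): window [0,3] length 4 -- new best
  Position 4 ('a'): window [0,4] length 5 -- new best
  Position 5 ('c'): window [0,5] length 6 -- new best
  Position 6 ('d'): repeat (last at 2), move window start to 3
  Position 6 ('d'): window [3,6] length 4
  Position 7 ('e'): window [3,7] length 5
Longest substring with no repeats: "gbdfac" with length 6

6


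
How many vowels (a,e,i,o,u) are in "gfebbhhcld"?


Input: gfebbhhcld
Checking each character:
  'g' at position 0: consonant
  'f' at position 1: consonant
  'e' at position 2: vowel (running total: 1)
  'b' at position 3: consonant
  'b' at position 4: consonant
  'h' at position 5: consonant
  'h' at position 6: consonant
  'c' at position 7: consonant
  'l' at position 8: consonant
  'd' at position 9: consonant
Total vowels: 1

1


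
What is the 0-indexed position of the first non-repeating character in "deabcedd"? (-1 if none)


Input: deabcedd
Character frequencies:
  'a': 1
  'b': 1
  'c': 1
  'd': 3
  'e': 2
Scanning left to right for freq == 1:
  Position 0 ('d'): freq=3, skip
  Position 1 ('e'): freq=2, skip
  Position 2 ('a'): unique! => answer = 2

2


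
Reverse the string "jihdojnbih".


Input: jihdojnbih
Reading characters right to left:
  Position 9: 'h'
  Position 8: 'i'
  Position 7: 'b'
  Position 6: 'n'
  Position 5: 'j'
  Position 4: 'o'
  Position 3: 'd'
  Position 2: 'h'
  Position 1: 'i'
  Position 0: 'j'
Reversed: hibnjodhij

hibnjodhij


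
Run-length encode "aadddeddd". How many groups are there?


Input: aadddeddd
Scanning for consecutive runs:
  Group 1: 'a' x 2 (positions 0-1)
  Group 2: 'd' x 3 (positions 2-4)
  Group 3: 'e' x 1 (positions 5-5)
  Group 4: 'd' x 3 (positions 6-8)
Total groups: 4

4


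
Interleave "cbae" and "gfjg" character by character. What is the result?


Interleaving "cbae" and "gfjg":
  Position 0: 'c' from first, 'g' from second => "cg"
  Position 1: 'b' from first, 'f' from second => "bf"
  Position 2: 'a' from first, 'j' from second => "aj"
  Position 3: 'e' from first, 'g' from second => "eg"
Result: cgbfajeg

cgbfajeg


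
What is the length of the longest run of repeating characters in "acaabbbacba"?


Input: "acaabbbacba"
Scanning for longest run:
  Position 1 ('c'): new char, reset run to 1
  Position 2 ('a'): new char, reset run to 1
  Position 3 ('a'): continues run of 'a', length=2
  Position 4 ('b'): new char, reset run to 1
  Position 5 ('b'): continues run of 'b', length=2
  Position 6 ('b'): continues run of 'b', length=3
  Position 7 ('a'): new char, reset run to 1
  Position 8 ('c'): new char, reset run to 1
  Position 9 ('b'): new char, reset run to 1
  Position 10 ('a'): new char, reset run to 1
Longest run: 'b' with length 3

3


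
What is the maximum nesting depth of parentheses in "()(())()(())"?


Input: "()(())()(())"
Tracking depth:
  Position 0 '(': depth becomes 1
  Position 1 ')': depth becomes 0
  Position 2 '(': depth becomes 1
  Position 3 '(': depth becomes 2
  Position 4 ')': depth becomes 1
  Position 5 ')': depth becomes 0
  Position 6 '(': depth becomes 1
  Position 7 ')': depth becomes 0
  Position 8 '(': depth becomes 1
  Position 9 '(': depth becomes 2
  Position 10 ')': depth becomes 1
  Position 11 ')': depth becomes 0
Maximum depth reached: 2

2


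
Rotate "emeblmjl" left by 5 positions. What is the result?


Input: "emeblmjl", rotate left by 5
First 5 characters: "emebl"
Remaining characters: "mjl"
Concatenate remaining + first: "mjl" + "emebl" = "mjlemebl"

mjlemebl


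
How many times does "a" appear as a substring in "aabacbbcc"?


Searching for "a" in "aabacbbcc"
Scanning each position:
  Position 0: "a" => MATCH
  Position 1: "a" => MATCH
  Position 2: "b" => no
  Position 3: "a" => MATCH
  Position 4: "c" => no
  Position 5: "b" => no
  Position 6: "b" => no
  Position 7: "c" => no
  Position 8: "c" => no
Total occurrences: 3

3


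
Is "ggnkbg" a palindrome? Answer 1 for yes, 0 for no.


Input: ggnkbg
Reversed: gbkngg
  Compare pos 0 ('g') with pos 5 ('g'): match
  Compare pos 1 ('g') with pos 4 ('b'): MISMATCH
  Compare pos 2 ('n') with pos 3 ('k'): MISMATCH
Result: not a palindrome

0


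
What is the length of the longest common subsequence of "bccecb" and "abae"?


LCS of "bccecb" and "abae"
DP table:
           a    b    a    e
      0    0    0    0    0
  b   0    0    1    1    1
  c   0    0    1    1    1
  c   0    0    1    1    1
  e   0    0    1    1    2
  c   0    0    1    1    2
  b   0    0    1    1    2
LCS length = dp[6][4] = 2

2


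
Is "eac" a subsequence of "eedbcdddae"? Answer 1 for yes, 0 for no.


Check if "eac" is a subsequence of "eedbcdddae"
Greedy scan:
  Position 0 ('e'): matches sub[0] = 'e'
  Position 1 ('e'): no match needed
  Position 2 ('d'): no match needed
  Position 3 ('b'): no match needed
  Position 4 ('c'): no match needed
  Position 5 ('d'): no match needed
  Position 6 ('d'): no match needed
  Position 7 ('d'): no match needed
  Position 8 ('a'): matches sub[1] = 'a'
  Position 9 ('e'): no match needed
Only matched 2/3 characters => not a subsequence

0


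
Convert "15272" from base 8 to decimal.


Input: "15272" in base 8
Positional expansion:
  Digit '1' (value 1) x 8^4 = 4096
  Digit '5' (value 5) x 8^3 = 2560
  Digit '2' (value 2) x 8^2 = 128
  Digit '7' (value 7) x 8^1 = 56
  Digit '2' (value 2) x 8^0 = 2
Sum = 6842

6842


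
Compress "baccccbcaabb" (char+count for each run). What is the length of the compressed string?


Input: baccccbcaabb
Runs:
  'b' x 1 => "b1"
  'a' x 1 => "a1"
  'c' x 4 => "c4"
  'b' x 1 => "b1"
  'c' x 1 => "c1"
  'a' x 2 => "a2"
  'b' x 2 => "b2"
Compressed: "b1a1c4b1c1a2b2"
Compressed length: 14

14


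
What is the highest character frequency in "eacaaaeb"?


Input: eacaaaeb
Character counts:
  'a': 4
  'b': 1
  'c': 1
  'e': 2
Maximum frequency: 4

4


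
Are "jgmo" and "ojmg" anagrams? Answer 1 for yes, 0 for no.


Strings: "jgmo", "ojmg"
Sorted first:  gjmo
Sorted second: gjmo
Sorted forms match => anagrams

1


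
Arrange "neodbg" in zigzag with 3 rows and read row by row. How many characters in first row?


Zigzag "neodbg" into 3 rows:
Placing characters:
  'n' => row 0
  'e' => row 1
  'o' => row 2
  'd' => row 1
  'b' => row 0
  'g' => row 1
Rows:
  Row 0: "nb"
  Row 1: "edg"
  Row 2: "o"
First row length: 2

2


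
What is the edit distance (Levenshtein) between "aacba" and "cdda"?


Computing edit distance: "aacba" -> "cdda"
DP table:
           c    d    d    a
      0    1    2    3    4
  a   1    1    2    3    3
  a   2    2    2    3    3
  c   3    2    3    3    4
  b   4    3    3    4    4
  a   5    4    4    4    4
Edit distance = dp[5][4] = 4

4


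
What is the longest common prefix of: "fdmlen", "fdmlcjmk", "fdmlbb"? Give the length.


Words: fdmlen, fdmlcjmk, fdmlbb
  Position 0: all 'f' => match
  Position 1: all 'd' => match
  Position 2: all 'm' => match
  Position 3: all 'l' => match
  Position 4: ('e', 'c', 'b') => mismatch, stop
LCP = "fdml" (length 4)

4


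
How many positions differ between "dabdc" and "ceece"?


Comparing "dabdc" and "ceece" position by position:
  Position 0: 'd' vs 'c' => DIFFER
  Position 1: 'a' vs 'e' => DIFFER
  Position 2: 'b' vs 'e' => DIFFER
  Position 3: 'd' vs 'c' => DIFFER
  Position 4: 'c' vs 'e' => DIFFER
Positions that differ: 5

5


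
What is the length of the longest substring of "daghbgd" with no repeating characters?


Input: "daghbgd"
Sliding window (track last position of each char):
  Position 0 ('d'): window [0,0] length 1 -- new best
  Position 1 ('a'): window [0,1] length 2 -- new best
  Position 2 ('g'): window [0,2] length 3 -- new best
  Position 3 ('h'): window [0,3] length 4 -- new best
  Position 4 ('b'): window [0,4] length 5 -- new best
  Position 5 ('g'): repeat (last at 2), move window start to 3
  Position 5 ('g'): window [3,5] length 3
  Position 6 ('d'): window [3,6] length 4
Longest substring with no repeats: "daghb" with length 5

5


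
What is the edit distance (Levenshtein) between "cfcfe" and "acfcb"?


Computing edit distance: "cfcfe" -> "acfcb"
DP table:
           a    c    f    c    b
      0    1    2    3    4    5
  c   1    1    1    2    3    4
  f   2    2    2    1    2    3
  c   3    3    2    2    1    2
  f   4    4    3    2    2    2
  e   5    5    4    3    3    3
Edit distance = dp[5][5] = 3

3


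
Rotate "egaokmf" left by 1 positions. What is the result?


Input: "egaokmf", rotate left by 1
First 1 characters: "e"
Remaining characters: "gaokmf"
Concatenate remaining + first: "gaokmf" + "e" = "gaokmfe"

gaokmfe


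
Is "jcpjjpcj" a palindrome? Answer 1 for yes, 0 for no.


Input: jcpjjpcj
Reversed: jcpjjpcj
  Compare pos 0 ('j') with pos 7 ('j'): match
  Compare pos 1 ('c') with pos 6 ('c'): match
  Compare pos 2 ('p') with pos 5 ('p'): match
  Compare pos 3 ('j') with pos 4 ('j'): match
Result: palindrome

1


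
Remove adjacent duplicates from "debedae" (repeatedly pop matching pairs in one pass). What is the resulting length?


Input: debedae
Stack-based adjacent duplicate removal:
  Read 'd': push. Stack: d
  Read 'e': push. Stack: de
  Read 'b': push. Stack: deb
  Read 'e': push. Stack: debe
  Read 'd': push. Stack: debed
  Read 'a': push. Stack: debeda
  Read 'e': push. Stack: debedae
Final stack: "debedae" (length 7)

7


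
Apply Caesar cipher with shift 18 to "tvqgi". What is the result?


Caesar cipher: shift "tvqgi" by 18
  't' (pos 19) + 18 = pos 11 = 'l'
  'v' (pos 21) + 18 = pos 13 = 'n'
  'q' (pos 16) + 18 = pos 8 = 'i'
  'g' (pos 6) + 18 = pos 24 = 'y'
  'i' (pos 8) + 18 = pos 0 = 'a'
Result: lniya

lniya


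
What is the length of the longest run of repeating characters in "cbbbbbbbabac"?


Input: "cbbbbbbbabac"
Scanning for longest run:
  Position 1 ('b'): new char, reset run to 1
  Position 2 ('b'): continues run of 'b', length=2
  Position 3 ('b'): continues run of 'b', length=3
  Position 4 ('b'): continues run of 'b', length=4
  Position 5 ('b'): continues run of 'b', length=5
  Position 6 ('b'): continues run of 'b', length=6
  Position 7 ('b'): continues run of 'b', length=7
  Position 8 ('a'): new char, reset run to 1
  Position 9 ('b'): new char, reset run to 1
  Position 10 ('a'): new char, reset run to 1
  Position 11 ('c'): new char, reset run to 1
Longest run: 'b' with length 7

7


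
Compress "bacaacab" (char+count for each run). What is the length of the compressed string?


Input: bacaacab
Runs:
  'b' x 1 => "b1"
  'a' x 1 => "a1"
  'c' x 1 => "c1"
  'a' x 2 => "a2"
  'c' x 1 => "c1"
  'a' x 1 => "a1"
  'b' x 1 => "b1"
Compressed: "b1a1c1a2c1a1b1"
Compressed length: 14

14


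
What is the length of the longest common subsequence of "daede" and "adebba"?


LCS of "daede" and "adebba"
DP table:
           a    d    e    b    b    a
      0    0    0    0    0    0    0
  d   0    0    1    1    1    1    1
  a   0    1    1    1    1    1    2
  e   0    1    1    2    2    2    2
  d   0    1    2    2    2    2    2
  e   0    1    2    3    3    3    3
LCS length = dp[5][6] = 3

3


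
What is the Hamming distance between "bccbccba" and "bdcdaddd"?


Comparing "bccbccba" and "bdcdaddd" position by position:
  Position 0: 'b' vs 'b' => same
  Position 1: 'c' vs 'd' => differ
  Position 2: 'c' vs 'c' => same
  Position 3: 'b' vs 'd' => differ
  Position 4: 'c' vs 'a' => differ
  Position 5: 'c' vs 'd' => differ
  Position 6: 'b' vs 'd' => differ
  Position 7: 'a' vs 'd' => differ
Total differences (Hamming distance): 6

6


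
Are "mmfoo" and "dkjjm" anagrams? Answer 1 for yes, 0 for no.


Strings: "mmfoo", "dkjjm"
Sorted first:  fmmoo
Sorted second: djjkm
Differ at position 0: 'f' vs 'd' => not anagrams

0


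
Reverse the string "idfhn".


Input: idfhn
Reading characters right to left:
  Position 4: 'n'
  Position 3: 'h'
  Position 2: 'f'
  Position 1: 'd'
  Position 0: 'i'
Reversed: nhfdi

nhfdi


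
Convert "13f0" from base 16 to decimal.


Input: "13f0" in base 16
Positional expansion:
  Digit '1' (value 1) x 16^3 = 4096
  Digit '3' (value 3) x 16^2 = 768
  Digit 'f' (value 15) x 16^1 = 240
  Digit '0' (value 0) x 16^0 = 0
Sum = 5104

5104


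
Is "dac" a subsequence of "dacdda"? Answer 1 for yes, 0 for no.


Check if "dac" is a subsequence of "dacdda"
Greedy scan:
  Position 0 ('d'): matches sub[0] = 'd'
  Position 1 ('a'): matches sub[1] = 'a'
  Position 2 ('c'): matches sub[2] = 'c'
  Position 3 ('d'): no match needed
  Position 4 ('d'): no match needed
  Position 5 ('a'): no match needed
All 3 characters matched => is a subsequence

1


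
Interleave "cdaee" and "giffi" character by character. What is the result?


Interleaving "cdaee" and "giffi":
  Position 0: 'c' from first, 'g' from second => "cg"
  Position 1: 'd' from first, 'i' from second => "di"
  Position 2: 'a' from first, 'f' from second => "af"
  Position 3: 'e' from first, 'f' from second => "ef"
  Position 4: 'e' from first, 'i' from second => "ei"
Result: cgdiafefei

cgdiafefei


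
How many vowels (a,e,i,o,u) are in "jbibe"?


Input: jbibe
Checking each character:
  'j' at position 0: consonant
  'b' at position 1: consonant
  'i' at position 2: vowel (running total: 1)
  'b' at position 3: consonant
  'e' at position 4: vowel (running total: 2)
Total vowels: 2

2


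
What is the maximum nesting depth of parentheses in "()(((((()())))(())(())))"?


Input: "()(((((()())))(())(())))"
Tracking depth:
  Position 0 '(': depth becomes 1
  Position 1 ')': depth becomes 0
  Position 2 '(': depth becomes 1
  Position 3 '(': depth becomes 2
  Position 4 '(': depth becomes 3
  Position 5 '(': depth becomes 4
  Position 6 '(': depth becomes 5
  Position 7 '(': depth becomes 6
  Position 8 ')': depth becomes 5
  Position 9 '(': depth becomes 6
  Position 10 ')': depth becomes 5
  Position 11 ')': depth becomes 4
  Position 12 ')': depth becomes 3
  Position 13 ')': depth becomes 2
  Position 14 '(': depth becomes 3
  Position 15 '(': depth becomes 4
  Position 16 ')': depth becomes 3
  Position 17 ')': depth becomes 2
  Position 18 '(': depth becomes 3
  Position 19 '(': depth becomes 4
  Position 20 ')': depth becomes 3
  Position 21 ')': depth becomes 2
  Position 22 ')': depth becomes 1
  Position 23 ')': depth becomes 0
Maximum depth reached: 6

6


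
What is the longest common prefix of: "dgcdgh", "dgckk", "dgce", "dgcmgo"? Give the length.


Words: dgcdgh, dgckk, dgce, dgcmgo
  Position 0: all 'd' => match
  Position 1: all 'g' => match
  Position 2: all 'c' => match
  Position 3: ('d', 'k', 'e', 'm') => mismatch, stop
LCP = "dgc" (length 3)

3


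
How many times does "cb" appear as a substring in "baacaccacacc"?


Searching for "cb" in "baacaccacacc"
Scanning each position:
  Position 0: "ba" => no
  Position 1: "aa" => no
  Position 2: "ac" => no
  Position 3: "ca" => no
  Position 4: "ac" => no
  Position 5: "cc" => no
  Position 6: "ca" => no
  Position 7: "ac" => no
  Position 8: "ca" => no
  Position 9: "ac" => no
  Position 10: "cc" => no
Total occurrences: 0

0


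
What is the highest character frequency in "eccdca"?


Input: eccdca
Character counts:
  'a': 1
  'c': 3
  'd': 1
  'e': 1
Maximum frequency: 3

3


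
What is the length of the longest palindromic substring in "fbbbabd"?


Input: "fbbbabd"
Checking substrings for palindromes:
  [1:4] "bbb" (len 3) => palindrome
  [3:6] "bab" (len 3) => palindrome
  [1:3] "bb" (len 2) => palindrome
  [2:4] "bb" (len 2) => palindrome
Longest palindromic substring: "bbb" with length 3

3


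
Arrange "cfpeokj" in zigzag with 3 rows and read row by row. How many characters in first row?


Zigzag "cfpeokj" into 3 rows:
Placing characters:
  'c' => row 0
  'f' => row 1
  'p' => row 2
  'e' => row 1
  'o' => row 0
  'k' => row 1
  'j' => row 2
Rows:
  Row 0: "co"
  Row 1: "fek"
  Row 2: "pj"
First row length: 2

2


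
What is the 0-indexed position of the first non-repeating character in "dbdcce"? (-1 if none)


Input: dbdcce
Character frequencies:
  'b': 1
  'c': 2
  'd': 2
  'e': 1
Scanning left to right for freq == 1:
  Position 0 ('d'): freq=2, skip
  Position 1 ('b'): unique! => answer = 1

1


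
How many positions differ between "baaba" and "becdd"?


Comparing "baaba" and "becdd" position by position:
  Position 0: 'b' vs 'b' => same
  Position 1: 'a' vs 'e' => DIFFER
  Position 2: 'a' vs 'c' => DIFFER
  Position 3: 'b' vs 'd' => DIFFER
  Position 4: 'a' vs 'd' => DIFFER
Positions that differ: 4

4


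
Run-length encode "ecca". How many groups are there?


Input: ecca
Scanning for consecutive runs:
  Group 1: 'e' x 1 (positions 0-0)
  Group 2: 'c' x 2 (positions 1-2)
  Group 3: 'a' x 1 (positions 3-3)
Total groups: 3

3


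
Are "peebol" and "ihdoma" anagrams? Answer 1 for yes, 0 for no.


Strings: "peebol", "ihdoma"
Sorted first:  beelop
Sorted second: adhimo
Differ at position 0: 'b' vs 'a' => not anagrams

0


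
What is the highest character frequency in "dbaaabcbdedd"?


Input: dbaaabcbdedd
Character counts:
  'a': 3
  'b': 3
  'c': 1
  'd': 4
  'e': 1
Maximum frequency: 4

4


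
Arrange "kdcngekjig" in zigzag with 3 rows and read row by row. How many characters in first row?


Zigzag "kdcngekjig" into 3 rows:
Placing characters:
  'k' => row 0
  'd' => row 1
  'c' => row 2
  'n' => row 1
  'g' => row 0
  'e' => row 1
  'k' => row 2
  'j' => row 1
  'i' => row 0
  'g' => row 1
Rows:
  Row 0: "kgi"
  Row 1: "dnejg"
  Row 2: "ck"
First row length: 3

3


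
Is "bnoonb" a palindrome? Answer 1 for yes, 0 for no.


Input: bnoonb
Reversed: bnoonb
  Compare pos 0 ('b') with pos 5 ('b'): match
  Compare pos 1 ('n') with pos 4 ('n'): match
  Compare pos 2 ('o') with pos 3 ('o'): match
Result: palindrome

1


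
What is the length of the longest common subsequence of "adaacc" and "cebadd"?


LCS of "adaacc" and "cebadd"
DP table:
           c    e    b    a    d    d
      0    0    0    0    0    0    0
  a   0    0    0    0    1    1    1
  d   0    0    0    0    1    2    2
  a   0    0    0    0    1    2    2
  a   0    0    0    0    1    2    2
  c   0    1    1    1    1    2    2
  c   0    1    1    1    1    2    2
LCS length = dp[6][6] = 2

2


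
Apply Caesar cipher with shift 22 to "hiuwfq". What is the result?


Caesar cipher: shift "hiuwfq" by 22
  'h' (pos 7) + 22 = pos 3 = 'd'
  'i' (pos 8) + 22 = pos 4 = 'e'
  'u' (pos 20) + 22 = pos 16 = 'q'
  'w' (pos 22) + 22 = pos 18 = 's'
  'f' (pos 5) + 22 = pos 1 = 'b'
  'q' (pos 16) + 22 = pos 12 = 'm'
Result: deqsbm

deqsbm


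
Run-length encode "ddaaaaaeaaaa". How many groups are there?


Input: ddaaaaaeaaaa
Scanning for consecutive runs:
  Group 1: 'd' x 2 (positions 0-1)
  Group 2: 'a' x 5 (positions 2-6)
  Group 3: 'e' x 1 (positions 7-7)
  Group 4: 'a' x 4 (positions 8-11)
Total groups: 4

4


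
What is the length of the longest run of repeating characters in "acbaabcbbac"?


Input: "acbaabcbbac"
Scanning for longest run:
  Position 1 ('c'): new char, reset run to 1
  Position 2 ('b'): new char, reset run to 1
  Position 3 ('a'): new char, reset run to 1
  Position 4 ('a'): continues run of 'a', length=2
  Position 5 ('b'): new char, reset run to 1
  Position 6 ('c'): new char, reset run to 1
  Position 7 ('b'): new char, reset run to 1
  Position 8 ('b'): continues run of 'b', length=2
  Position 9 ('a'): new char, reset run to 1
  Position 10 ('c'): new char, reset run to 1
Longest run: 'a' with length 2

2


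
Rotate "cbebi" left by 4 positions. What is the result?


Input: "cbebi", rotate left by 4
First 4 characters: "cbeb"
Remaining characters: "i"
Concatenate remaining + first: "i" + "cbeb" = "icbeb"

icbeb


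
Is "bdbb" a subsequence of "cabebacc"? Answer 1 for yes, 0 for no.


Check if "bdbb" is a subsequence of "cabebacc"
Greedy scan:
  Position 0 ('c'): no match needed
  Position 1 ('a'): no match needed
  Position 2 ('b'): matches sub[0] = 'b'
  Position 3 ('e'): no match needed
  Position 4 ('b'): no match needed
  Position 5 ('a'): no match needed
  Position 6 ('c'): no match needed
  Position 7 ('c'): no match needed
Only matched 1/4 characters => not a subsequence

0


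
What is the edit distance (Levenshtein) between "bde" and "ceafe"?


Computing edit distance: "bde" -> "ceafe"
DP table:
           c    e    a    f    e
      0    1    2    3    4    5
  b   1    1    2    3    4    5
  d   2    2    2    3    4    5
  e   3    3    2    3    4    4
Edit distance = dp[3][5] = 4

4


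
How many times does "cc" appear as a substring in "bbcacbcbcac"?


Searching for "cc" in "bbcacbcbcac"
Scanning each position:
  Position 0: "bb" => no
  Position 1: "bc" => no
  Position 2: "ca" => no
  Position 3: "ac" => no
  Position 4: "cb" => no
  Position 5: "bc" => no
  Position 6: "cb" => no
  Position 7: "bc" => no
  Position 8: "ca" => no
  Position 9: "ac" => no
Total occurrences: 0

0


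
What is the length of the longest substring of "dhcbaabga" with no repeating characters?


Input: "dhcbaabga"
Sliding window (track last position of each char):
  Position 0 ('d'): window [0,0] length 1 -- new best
  Position 1 ('h'): window [0,1] length 2 -- new best
  Position 2 ('c'): window [0,2] length 3 -- new best
  Position 3 ('b'): window [0,3] length 4 -- new best
  Position 4 ('a'): window [0,4] length 5 -- new best
  Position 5 ('a'): repeat (last at 4), move window start to 5
  Position 5 ('a'): window [5,5] length 1
  Position 6 ('b'): window [5,6] length 2
  Position 7 ('g'): window [5,7] length 3
  Position 8 ('a'): repeat (last at 5), move window start to 6
  Position 8 ('a'): window [6,8] length 3
Longest substring with no repeats: "dhcba" with length 5

5


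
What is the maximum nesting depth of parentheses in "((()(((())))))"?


Input: "((()(((())))))"
Tracking depth:
  Position 0 '(': depth becomes 1
  Position 1 '(': depth becomes 2
  Position 2 '(': depth becomes 3
  Position 3 ')': depth becomes 2
  Position 4 '(': depth becomes 3
  Position 5 '(': depth becomes 4
  Position 6 '(': depth becomes 5
  Position 7 '(': depth becomes 6
  Position 8 ')': depth becomes 5
  Position 9 ')': depth becomes 4
  Position 10 ')': depth becomes 3
  Position 11 ')': depth becomes 2
  Position 12 ')': depth becomes 1
  Position 13 ')': depth becomes 0
Maximum depth reached: 6

6


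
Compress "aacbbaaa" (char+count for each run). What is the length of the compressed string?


Input: aacbbaaa
Runs:
  'a' x 2 => "a2"
  'c' x 1 => "c1"
  'b' x 2 => "b2"
  'a' x 3 => "a3"
Compressed: "a2c1b2a3"
Compressed length: 8

8


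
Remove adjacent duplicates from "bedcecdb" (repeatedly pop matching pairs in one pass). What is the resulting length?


Input: bedcecdb
Stack-based adjacent duplicate removal:
  Read 'b': push. Stack: b
  Read 'e': push. Stack: be
  Read 'd': push. Stack: bed
  Read 'c': push. Stack: bedc
  Read 'e': push. Stack: bedce
  Read 'c': push. Stack: bedcec
  Read 'd': push. Stack: bedcecd
  Read 'b': push. Stack: bedcecdb
Final stack: "bedcecdb" (length 8)

8


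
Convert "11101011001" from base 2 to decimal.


Input: "11101011001" in base 2
Positional expansion:
  Digit '1' (value 1) x 2^10 = 1024
  Digit '1' (value 1) x 2^9 = 512
  Digit '1' (value 1) x 2^8 = 256
  Digit '0' (value 0) x 2^7 = 0
  Digit '1' (value 1) x 2^6 = 64
  Digit '0' (value 0) x 2^5 = 0
  Digit '1' (value 1) x 2^4 = 16
  Digit '1' (value 1) x 2^3 = 8
  Digit '0' (value 0) x 2^2 = 0
  Digit '0' (value 0) x 2^1 = 0
  Digit '1' (value 1) x 2^0 = 1
Sum = 1881

1881


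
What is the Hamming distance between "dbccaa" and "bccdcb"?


Comparing "dbccaa" and "bccdcb" position by position:
  Position 0: 'd' vs 'b' => differ
  Position 1: 'b' vs 'c' => differ
  Position 2: 'c' vs 'c' => same
  Position 3: 'c' vs 'd' => differ
  Position 4: 'a' vs 'c' => differ
  Position 5: 'a' vs 'b' => differ
Total differences (Hamming distance): 5

5


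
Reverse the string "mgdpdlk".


Input: mgdpdlk
Reading characters right to left:
  Position 6: 'k'
  Position 5: 'l'
  Position 4: 'd'
  Position 3: 'p'
  Position 2: 'd'
  Position 1: 'g'
  Position 0: 'm'
Reversed: kldpdgm

kldpdgm


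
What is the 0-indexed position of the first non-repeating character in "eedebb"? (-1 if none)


Input: eedebb
Character frequencies:
  'b': 2
  'd': 1
  'e': 3
Scanning left to right for freq == 1:
  Position 0 ('e'): freq=3, skip
  Position 1 ('e'): freq=3, skip
  Position 2 ('d'): unique! => answer = 2

2


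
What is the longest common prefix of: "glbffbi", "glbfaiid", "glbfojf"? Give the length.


Words: glbffbi, glbfaiid, glbfojf
  Position 0: all 'g' => match
  Position 1: all 'l' => match
  Position 2: all 'b' => match
  Position 3: all 'f' => match
  Position 4: ('f', 'a', 'o') => mismatch, stop
LCP = "glbf" (length 4)

4


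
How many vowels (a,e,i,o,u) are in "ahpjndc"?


Input: ahpjndc
Checking each character:
  'a' at position 0: vowel (running total: 1)
  'h' at position 1: consonant
  'p' at position 2: consonant
  'j' at position 3: consonant
  'n' at position 4: consonant
  'd' at position 5: consonant
  'c' at position 6: consonant
Total vowels: 1

1


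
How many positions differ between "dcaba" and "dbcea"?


Comparing "dcaba" and "dbcea" position by position:
  Position 0: 'd' vs 'd' => same
  Position 1: 'c' vs 'b' => DIFFER
  Position 2: 'a' vs 'c' => DIFFER
  Position 3: 'b' vs 'e' => DIFFER
  Position 4: 'a' vs 'a' => same
Positions that differ: 3

3


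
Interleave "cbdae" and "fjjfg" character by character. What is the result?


Interleaving "cbdae" and "fjjfg":
  Position 0: 'c' from first, 'f' from second => "cf"
  Position 1: 'b' from first, 'j' from second => "bj"
  Position 2: 'd' from first, 'j' from second => "dj"
  Position 3: 'a' from first, 'f' from second => "af"
  Position 4: 'e' from first, 'g' from second => "eg"
Result: cfbjdjafeg

cfbjdjafeg


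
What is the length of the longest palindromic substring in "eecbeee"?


Input: "eecbeee"
Checking substrings for palindromes:
  [4:7] "eee" (len 3) => palindrome
  [0:2] "ee" (len 2) => palindrome
  [4:6] "ee" (len 2) => palindrome
  [5:7] "ee" (len 2) => palindrome
Longest palindromic substring: "eee" with length 3

3


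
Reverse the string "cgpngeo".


Input: cgpngeo
Reading characters right to left:
  Position 6: 'o'
  Position 5: 'e'
  Position 4: 'g'
  Position 3: 'n'
  Position 2: 'p'
  Position 1: 'g'
  Position 0: 'c'
Reversed: oegnpgc

oegnpgc


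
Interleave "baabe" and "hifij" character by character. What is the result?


Interleaving "baabe" and "hifij":
  Position 0: 'b' from first, 'h' from second => "bh"
  Position 1: 'a' from first, 'i' from second => "ai"
  Position 2: 'a' from first, 'f' from second => "af"
  Position 3: 'b' from first, 'i' from second => "bi"
  Position 4: 'e' from first, 'j' from second => "ej"
Result: bhaiafbiej

bhaiafbiej


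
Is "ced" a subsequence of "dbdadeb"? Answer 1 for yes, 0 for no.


Check if "ced" is a subsequence of "dbdadeb"
Greedy scan:
  Position 0 ('d'): no match needed
  Position 1 ('b'): no match needed
  Position 2 ('d'): no match needed
  Position 3 ('a'): no match needed
  Position 4 ('d'): no match needed
  Position 5 ('e'): no match needed
  Position 6 ('b'): no match needed
Only matched 0/3 characters => not a subsequence

0


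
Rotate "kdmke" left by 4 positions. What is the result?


Input: "kdmke", rotate left by 4
First 4 characters: "kdmk"
Remaining characters: "e"
Concatenate remaining + first: "e" + "kdmk" = "ekdmk"

ekdmk


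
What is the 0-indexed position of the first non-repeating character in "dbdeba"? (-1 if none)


Input: dbdeba
Character frequencies:
  'a': 1
  'b': 2
  'd': 2
  'e': 1
Scanning left to right for freq == 1:
  Position 0 ('d'): freq=2, skip
  Position 1 ('b'): freq=2, skip
  Position 2 ('d'): freq=2, skip
  Position 3 ('e'): unique! => answer = 3

3


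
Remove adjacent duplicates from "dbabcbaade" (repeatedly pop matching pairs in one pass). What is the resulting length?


Input: dbabcbaade
Stack-based adjacent duplicate removal:
  Read 'd': push. Stack: d
  Read 'b': push. Stack: db
  Read 'a': push. Stack: dba
  Read 'b': push. Stack: dbab
  Read 'c': push. Stack: dbabc
  Read 'b': push. Stack: dbabcb
  Read 'a': push. Stack: dbabcba
  Read 'a': matches stack top 'a' => pop. Stack: dbabcb
  Read 'd': push. Stack: dbabcbd
  Read 'e': push. Stack: dbabcbde
Final stack: "dbabcbde" (length 8)

8


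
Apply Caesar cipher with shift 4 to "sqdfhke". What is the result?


Caesar cipher: shift "sqdfhke" by 4
  's' (pos 18) + 4 = pos 22 = 'w'
  'q' (pos 16) + 4 = pos 20 = 'u'
  'd' (pos 3) + 4 = pos 7 = 'h'
  'f' (pos 5) + 4 = pos 9 = 'j'
  'h' (pos 7) + 4 = pos 11 = 'l'
  'k' (pos 10) + 4 = pos 14 = 'o'
  'e' (pos 4) + 4 = pos 8 = 'i'
Result: wuhjloi

wuhjloi


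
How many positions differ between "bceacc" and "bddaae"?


Comparing "bceacc" and "bddaae" position by position:
  Position 0: 'b' vs 'b' => same
  Position 1: 'c' vs 'd' => DIFFER
  Position 2: 'e' vs 'd' => DIFFER
  Position 3: 'a' vs 'a' => same
  Position 4: 'c' vs 'a' => DIFFER
  Position 5: 'c' vs 'e' => DIFFER
Positions that differ: 4

4


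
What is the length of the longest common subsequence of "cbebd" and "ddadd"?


LCS of "cbebd" and "ddadd"
DP table:
           d    d    a    d    d
      0    0    0    0    0    0
  c   0    0    0    0    0    0
  b   0    0    0    0    0    0
  e   0    0    0    0    0    0
  b   0    0    0    0    0    0
  d   0    1    1    1    1    1
LCS length = dp[5][5] = 1

1


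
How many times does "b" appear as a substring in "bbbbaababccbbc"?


Searching for "b" in "bbbbaababccbbc"
Scanning each position:
  Position 0: "b" => MATCH
  Position 1: "b" => MATCH
  Position 2: "b" => MATCH
  Position 3: "b" => MATCH
  Position 4: "a" => no
  Position 5: "a" => no
  Position 6: "b" => MATCH
  Position 7: "a" => no
  Position 8: "b" => MATCH
  Position 9: "c" => no
  Position 10: "c" => no
  Position 11: "b" => MATCH
  Position 12: "b" => MATCH
  Position 13: "c" => no
Total occurrences: 8

8


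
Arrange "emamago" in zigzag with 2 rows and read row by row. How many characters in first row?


Zigzag "emamago" into 2 rows:
Placing characters:
  'e' => row 0
  'm' => row 1
  'a' => row 0
  'm' => row 1
  'a' => row 0
  'g' => row 1
  'o' => row 0
Rows:
  Row 0: "eaao"
  Row 1: "mmg"
First row length: 4

4


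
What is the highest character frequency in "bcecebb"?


Input: bcecebb
Character counts:
  'b': 3
  'c': 2
  'e': 2
Maximum frequency: 3

3


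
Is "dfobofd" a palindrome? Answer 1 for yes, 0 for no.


Input: dfobofd
Reversed: dfobofd
  Compare pos 0 ('d') with pos 6 ('d'): match
  Compare pos 1 ('f') with pos 5 ('f'): match
  Compare pos 2 ('o') with pos 4 ('o'): match
Result: palindrome

1


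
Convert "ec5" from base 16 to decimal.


Input: "ec5" in base 16
Positional expansion:
  Digit 'e' (value 14) x 16^2 = 3584
  Digit 'c' (value 12) x 16^1 = 192
  Digit '5' (value 5) x 16^0 = 5
Sum = 3781

3781


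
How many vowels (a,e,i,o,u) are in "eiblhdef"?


Input: eiblhdef
Checking each character:
  'e' at position 0: vowel (running total: 1)
  'i' at position 1: vowel (running total: 2)
  'b' at position 2: consonant
  'l' at position 3: consonant
  'h' at position 4: consonant
  'd' at position 5: consonant
  'e' at position 6: vowel (running total: 3)
  'f' at position 7: consonant
Total vowels: 3

3


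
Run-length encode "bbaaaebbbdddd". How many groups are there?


Input: bbaaaebbbdddd
Scanning for consecutive runs:
  Group 1: 'b' x 2 (positions 0-1)
  Group 2: 'a' x 3 (positions 2-4)
  Group 3: 'e' x 1 (positions 5-5)
  Group 4: 'b' x 3 (positions 6-8)
  Group 5: 'd' x 4 (positions 9-12)
Total groups: 5

5


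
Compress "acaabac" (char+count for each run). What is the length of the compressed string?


Input: acaabac
Runs:
  'a' x 1 => "a1"
  'c' x 1 => "c1"
  'a' x 2 => "a2"
  'b' x 1 => "b1"
  'a' x 1 => "a1"
  'c' x 1 => "c1"
Compressed: "a1c1a2b1a1c1"
Compressed length: 12

12


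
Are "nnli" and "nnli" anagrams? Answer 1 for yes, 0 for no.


Strings: "nnli", "nnli"
Sorted first:  ilnn
Sorted second: ilnn
Sorted forms match => anagrams

1


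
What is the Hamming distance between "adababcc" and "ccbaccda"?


Comparing "adababcc" and "ccbaccda" position by position:
  Position 0: 'a' vs 'c' => differ
  Position 1: 'd' vs 'c' => differ
  Position 2: 'a' vs 'b' => differ
  Position 3: 'b' vs 'a' => differ
  Position 4: 'a' vs 'c' => differ
  Position 5: 'b' vs 'c' => differ
  Position 6: 'c' vs 'd' => differ
  Position 7: 'c' vs 'a' => differ
Total differences (Hamming distance): 8

8


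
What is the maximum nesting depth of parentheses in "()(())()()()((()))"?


Input: "()(())()()()((()))"
Tracking depth:
  Position 0 '(': depth becomes 1
  Position 1 ')': depth becomes 0
  Position 2 '(': depth becomes 1
  Position 3 '(': depth becomes 2
  Position 4 ')': depth becomes 1
  Position 5 ')': depth becomes 0
  Position 6 '(': depth becomes 1
  Position 7 ')': depth becomes 0
  Position 8 '(': depth becomes 1
  Position 9 ')': depth becomes 0
  Position 10 '(': depth becomes 1
  Position 11 ')': depth becomes 0
  Position 12 '(': depth becomes 1
  Position 13 '(': depth becomes 2
  Position 14 '(': depth becomes 3
  Position 15 ')': depth becomes 2
  Position 16 ')': depth becomes 1
  Position 17 ')': depth becomes 0
Maximum depth reached: 3

3


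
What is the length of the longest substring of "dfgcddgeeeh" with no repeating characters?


Input: "dfgcddgeeeh"
Sliding window (track last position of each char):
  Position 0 ('d'): window [0,0] length 1 -- new best
  Position 1 ('f'): window [0,1] length 2 -- new best
  Position 2 ('g'): window [0,2] length 3 -- new best
  Position 3 ('c'): window [0,3] length 4 -- new best
  Position 4 ('d'): repeat (last at 0), move window start to 1
  Position 4 ('d'): window [1,4] length 4
  Position 5 ('d'): repeat (last at 4), move window start to 5
  Position 5 ('d'): window [5,5] length 1
  Position 6 ('g'): window [5,6] length 2
  Position 7 ('e'): window [5,7] length 3
  Position 8 ('e'): repeat (last at 7), move window start to 8
  Position 8 ('e'): window [8,8] length 1
  Position 9 ('e'): repeat (last at 8), move window start to 9
  Position 9 ('e'): window [9,9] length 1
  Position 10 ('h'): window [9,10] length 2
Longest substring with no repeats: "dfgc" with length 4

4


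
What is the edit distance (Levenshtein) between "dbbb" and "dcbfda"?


Computing edit distance: "dbbb" -> "dcbfda"
DP table:
           d    c    b    f    d    a
      0    1    2    3    4    5    6
  d   1    0    1    2    3    4    5
  b   2    1    1    1    2    3    4
  b   3    2    2    1    2    3    4
  b   4    3    3    2    2    3    4
Edit distance = dp[4][6] = 4

4


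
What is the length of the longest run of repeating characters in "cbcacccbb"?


Input: "cbcacccbb"
Scanning for longest run:
  Position 1 ('b'): new char, reset run to 1
  Position 2 ('c'): new char, reset run to 1
  Position 3 ('a'): new char, reset run to 1
  Position 4 ('c'): new char, reset run to 1
  Position 5 ('c'): continues run of 'c', length=2
  Position 6 ('c'): continues run of 'c', length=3
  Position 7 ('b'): new char, reset run to 1
  Position 8 ('b'): continues run of 'b', length=2
Longest run: 'c' with length 3

3


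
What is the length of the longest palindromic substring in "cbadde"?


Input: "cbadde"
Checking substrings for palindromes:
  [3:5] "dd" (len 2) => palindrome
Longest palindromic substring: "dd" with length 2

2


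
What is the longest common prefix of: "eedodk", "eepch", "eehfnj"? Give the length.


Words: eedodk, eepch, eehfnj
  Position 0: all 'e' => match
  Position 1: all 'e' => match
  Position 2: ('d', 'p', 'h') => mismatch, stop
LCP = "ee" (length 2)

2


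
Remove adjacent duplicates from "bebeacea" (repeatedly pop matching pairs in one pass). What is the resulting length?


Input: bebeacea
Stack-based adjacent duplicate removal:
  Read 'b': push. Stack: b
  Read 'e': push. Stack: be
  Read 'b': push. Stack: beb
  Read 'e': push. Stack: bebe
  Read 'a': push. Stack: bebea
  Read 'c': push. Stack: bebeac
  Read 'e': push. Stack: bebeace
  Read 'a': push. Stack: bebeacea
Final stack: "bebeacea" (length 8)

8


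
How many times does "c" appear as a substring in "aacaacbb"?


Searching for "c" in "aacaacbb"
Scanning each position:
  Position 0: "a" => no
  Position 1: "a" => no
  Position 2: "c" => MATCH
  Position 3: "a" => no
  Position 4: "a" => no
  Position 5: "c" => MATCH
  Position 6: "b" => no
  Position 7: "b" => no
Total occurrences: 2

2


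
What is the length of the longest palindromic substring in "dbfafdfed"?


Input: "dbfafdfed"
Checking substrings for palindromes:
  [2:5] "faf" (len 3) => palindrome
  [4:7] "fdf" (len 3) => palindrome
Longest palindromic substring: "faf" with length 3

3


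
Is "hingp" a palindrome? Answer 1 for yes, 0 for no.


Input: hingp
Reversed: pgnih
  Compare pos 0 ('h') with pos 4 ('p'): MISMATCH
  Compare pos 1 ('i') with pos 3 ('g'): MISMATCH
Result: not a palindrome

0


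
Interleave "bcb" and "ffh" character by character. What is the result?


Interleaving "bcb" and "ffh":
  Position 0: 'b' from first, 'f' from second => "bf"
  Position 1: 'c' from first, 'f' from second => "cf"
  Position 2: 'b' from first, 'h' from second => "bh"
Result: bfcfbh

bfcfbh


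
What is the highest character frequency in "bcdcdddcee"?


Input: bcdcdddcee
Character counts:
  'b': 1
  'c': 3
  'd': 4
  'e': 2
Maximum frequency: 4

4


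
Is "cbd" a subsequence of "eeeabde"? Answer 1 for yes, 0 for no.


Check if "cbd" is a subsequence of "eeeabde"
Greedy scan:
  Position 0 ('e'): no match needed
  Position 1 ('e'): no match needed
  Position 2 ('e'): no match needed
  Position 3 ('a'): no match needed
  Position 4 ('b'): no match needed
  Position 5 ('d'): no match needed
  Position 6 ('e'): no match needed
Only matched 0/3 characters => not a subsequence

0


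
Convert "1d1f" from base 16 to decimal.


Input: "1d1f" in base 16
Positional expansion:
  Digit '1' (value 1) x 16^3 = 4096
  Digit 'd' (value 13) x 16^2 = 3328
  Digit '1' (value 1) x 16^1 = 16
  Digit 'f' (value 15) x 16^0 = 15
Sum = 7455

7455


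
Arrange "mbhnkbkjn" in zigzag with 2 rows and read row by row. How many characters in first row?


Zigzag "mbhnkbkjn" into 2 rows:
Placing characters:
  'm' => row 0
  'b' => row 1
  'h' => row 0
  'n' => row 1
  'k' => row 0
  'b' => row 1
  'k' => row 0
  'j' => row 1
  'n' => row 0
Rows:
  Row 0: "mhkkn"
  Row 1: "bnbj"
First row length: 5

5


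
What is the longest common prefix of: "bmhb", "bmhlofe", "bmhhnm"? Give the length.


Words: bmhb, bmhlofe, bmhhnm
  Position 0: all 'b' => match
  Position 1: all 'm' => match
  Position 2: all 'h' => match
  Position 3: ('b', 'l', 'h') => mismatch, stop
LCP = "bmh" (length 3)

3


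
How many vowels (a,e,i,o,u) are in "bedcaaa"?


Input: bedcaaa
Checking each character:
  'b' at position 0: consonant
  'e' at position 1: vowel (running total: 1)
  'd' at position 2: consonant
  'c' at position 3: consonant
  'a' at position 4: vowel (running total: 2)
  'a' at position 5: vowel (running total: 3)
  'a' at position 6: vowel (running total: 4)
Total vowels: 4

4


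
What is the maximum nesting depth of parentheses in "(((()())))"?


Input: "(((()())))"
Tracking depth:
  Position 0 '(': depth becomes 1
  Position 1 '(': depth becomes 2
  Position 2 '(': depth becomes 3
  Position 3 '(': depth becomes 4
  Position 4 ')': depth becomes 3
  Position 5 '(': depth becomes 4
  Position 6 ')': depth becomes 3
  Position 7 ')': depth becomes 2
  Position 8 ')': depth becomes 1
  Position 9 ')': depth becomes 0
Maximum depth reached: 4

4
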